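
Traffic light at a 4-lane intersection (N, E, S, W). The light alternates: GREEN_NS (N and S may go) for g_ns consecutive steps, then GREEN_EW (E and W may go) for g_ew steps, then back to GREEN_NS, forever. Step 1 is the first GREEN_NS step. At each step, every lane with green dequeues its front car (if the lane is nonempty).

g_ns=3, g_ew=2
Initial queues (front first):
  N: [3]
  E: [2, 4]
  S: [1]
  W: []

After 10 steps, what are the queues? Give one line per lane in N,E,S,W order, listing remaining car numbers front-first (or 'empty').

Step 1 [NS]: N:car3-GO,E:wait,S:car1-GO,W:wait | queues: N=0 E=2 S=0 W=0
Step 2 [NS]: N:empty,E:wait,S:empty,W:wait | queues: N=0 E=2 S=0 W=0
Step 3 [NS]: N:empty,E:wait,S:empty,W:wait | queues: N=0 E=2 S=0 W=0
Step 4 [EW]: N:wait,E:car2-GO,S:wait,W:empty | queues: N=0 E=1 S=0 W=0
Step 5 [EW]: N:wait,E:car4-GO,S:wait,W:empty | queues: N=0 E=0 S=0 W=0

N: empty
E: empty
S: empty
W: empty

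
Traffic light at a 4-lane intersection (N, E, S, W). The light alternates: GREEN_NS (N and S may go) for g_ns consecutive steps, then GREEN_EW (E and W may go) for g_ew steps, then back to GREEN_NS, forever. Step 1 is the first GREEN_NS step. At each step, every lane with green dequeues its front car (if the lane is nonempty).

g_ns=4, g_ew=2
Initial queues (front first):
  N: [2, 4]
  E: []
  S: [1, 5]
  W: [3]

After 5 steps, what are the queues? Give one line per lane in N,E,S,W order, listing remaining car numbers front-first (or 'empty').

Step 1 [NS]: N:car2-GO,E:wait,S:car1-GO,W:wait | queues: N=1 E=0 S=1 W=1
Step 2 [NS]: N:car4-GO,E:wait,S:car5-GO,W:wait | queues: N=0 E=0 S=0 W=1
Step 3 [NS]: N:empty,E:wait,S:empty,W:wait | queues: N=0 E=0 S=0 W=1
Step 4 [NS]: N:empty,E:wait,S:empty,W:wait | queues: N=0 E=0 S=0 W=1
Step 5 [EW]: N:wait,E:empty,S:wait,W:car3-GO | queues: N=0 E=0 S=0 W=0

N: empty
E: empty
S: empty
W: empty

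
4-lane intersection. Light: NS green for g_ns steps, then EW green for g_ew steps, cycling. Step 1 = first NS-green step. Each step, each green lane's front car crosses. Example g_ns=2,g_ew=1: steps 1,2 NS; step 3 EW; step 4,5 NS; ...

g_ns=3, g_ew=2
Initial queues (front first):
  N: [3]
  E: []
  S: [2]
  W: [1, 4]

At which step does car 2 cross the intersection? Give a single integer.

Step 1 [NS]: N:car3-GO,E:wait,S:car2-GO,W:wait | queues: N=0 E=0 S=0 W=2
Step 2 [NS]: N:empty,E:wait,S:empty,W:wait | queues: N=0 E=0 S=0 W=2
Step 3 [NS]: N:empty,E:wait,S:empty,W:wait | queues: N=0 E=0 S=0 W=2
Step 4 [EW]: N:wait,E:empty,S:wait,W:car1-GO | queues: N=0 E=0 S=0 W=1
Step 5 [EW]: N:wait,E:empty,S:wait,W:car4-GO | queues: N=0 E=0 S=0 W=0
Car 2 crosses at step 1

1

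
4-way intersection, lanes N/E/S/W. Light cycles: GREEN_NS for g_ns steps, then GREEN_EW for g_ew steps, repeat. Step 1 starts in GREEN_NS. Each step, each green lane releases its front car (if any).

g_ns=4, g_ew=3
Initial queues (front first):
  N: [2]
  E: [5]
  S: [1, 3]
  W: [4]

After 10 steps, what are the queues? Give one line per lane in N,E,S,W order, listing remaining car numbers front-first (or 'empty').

Step 1 [NS]: N:car2-GO,E:wait,S:car1-GO,W:wait | queues: N=0 E=1 S=1 W=1
Step 2 [NS]: N:empty,E:wait,S:car3-GO,W:wait | queues: N=0 E=1 S=0 W=1
Step 3 [NS]: N:empty,E:wait,S:empty,W:wait | queues: N=0 E=1 S=0 W=1
Step 4 [NS]: N:empty,E:wait,S:empty,W:wait | queues: N=0 E=1 S=0 W=1
Step 5 [EW]: N:wait,E:car5-GO,S:wait,W:car4-GO | queues: N=0 E=0 S=0 W=0

N: empty
E: empty
S: empty
W: empty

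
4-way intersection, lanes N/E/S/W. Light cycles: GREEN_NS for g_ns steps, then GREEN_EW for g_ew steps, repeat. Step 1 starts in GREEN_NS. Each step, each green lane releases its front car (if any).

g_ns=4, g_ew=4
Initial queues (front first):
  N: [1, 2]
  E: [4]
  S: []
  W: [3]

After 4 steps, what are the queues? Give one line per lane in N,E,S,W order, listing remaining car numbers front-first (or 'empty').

Step 1 [NS]: N:car1-GO,E:wait,S:empty,W:wait | queues: N=1 E=1 S=0 W=1
Step 2 [NS]: N:car2-GO,E:wait,S:empty,W:wait | queues: N=0 E=1 S=0 W=1
Step 3 [NS]: N:empty,E:wait,S:empty,W:wait | queues: N=0 E=1 S=0 W=1
Step 4 [NS]: N:empty,E:wait,S:empty,W:wait | queues: N=0 E=1 S=0 W=1

N: empty
E: 4
S: empty
W: 3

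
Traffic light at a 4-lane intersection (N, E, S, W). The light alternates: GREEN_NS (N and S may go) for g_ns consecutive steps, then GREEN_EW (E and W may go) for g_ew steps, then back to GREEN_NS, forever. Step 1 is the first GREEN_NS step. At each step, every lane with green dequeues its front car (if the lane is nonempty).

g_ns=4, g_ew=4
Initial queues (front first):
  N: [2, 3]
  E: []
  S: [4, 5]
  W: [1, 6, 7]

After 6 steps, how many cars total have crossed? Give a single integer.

Answer: 6

Derivation:
Step 1 [NS]: N:car2-GO,E:wait,S:car4-GO,W:wait | queues: N=1 E=0 S=1 W=3
Step 2 [NS]: N:car3-GO,E:wait,S:car5-GO,W:wait | queues: N=0 E=0 S=0 W=3
Step 3 [NS]: N:empty,E:wait,S:empty,W:wait | queues: N=0 E=0 S=0 W=3
Step 4 [NS]: N:empty,E:wait,S:empty,W:wait | queues: N=0 E=0 S=0 W=3
Step 5 [EW]: N:wait,E:empty,S:wait,W:car1-GO | queues: N=0 E=0 S=0 W=2
Step 6 [EW]: N:wait,E:empty,S:wait,W:car6-GO | queues: N=0 E=0 S=0 W=1
Cars crossed by step 6: 6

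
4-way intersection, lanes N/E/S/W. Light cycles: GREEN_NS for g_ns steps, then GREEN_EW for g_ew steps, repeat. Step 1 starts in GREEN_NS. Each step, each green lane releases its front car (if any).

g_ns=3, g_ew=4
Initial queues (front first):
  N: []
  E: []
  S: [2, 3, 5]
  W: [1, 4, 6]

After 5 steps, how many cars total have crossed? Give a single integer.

Step 1 [NS]: N:empty,E:wait,S:car2-GO,W:wait | queues: N=0 E=0 S=2 W=3
Step 2 [NS]: N:empty,E:wait,S:car3-GO,W:wait | queues: N=0 E=0 S=1 W=3
Step 3 [NS]: N:empty,E:wait,S:car5-GO,W:wait | queues: N=0 E=0 S=0 W=3
Step 4 [EW]: N:wait,E:empty,S:wait,W:car1-GO | queues: N=0 E=0 S=0 W=2
Step 5 [EW]: N:wait,E:empty,S:wait,W:car4-GO | queues: N=0 E=0 S=0 W=1
Cars crossed by step 5: 5

Answer: 5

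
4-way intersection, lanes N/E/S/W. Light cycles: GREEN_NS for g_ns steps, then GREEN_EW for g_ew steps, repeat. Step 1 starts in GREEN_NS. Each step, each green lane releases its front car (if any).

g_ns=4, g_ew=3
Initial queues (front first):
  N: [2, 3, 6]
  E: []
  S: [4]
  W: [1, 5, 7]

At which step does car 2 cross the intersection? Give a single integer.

Step 1 [NS]: N:car2-GO,E:wait,S:car4-GO,W:wait | queues: N=2 E=0 S=0 W=3
Step 2 [NS]: N:car3-GO,E:wait,S:empty,W:wait | queues: N=1 E=0 S=0 W=3
Step 3 [NS]: N:car6-GO,E:wait,S:empty,W:wait | queues: N=0 E=0 S=0 W=3
Step 4 [NS]: N:empty,E:wait,S:empty,W:wait | queues: N=0 E=0 S=0 W=3
Step 5 [EW]: N:wait,E:empty,S:wait,W:car1-GO | queues: N=0 E=0 S=0 W=2
Step 6 [EW]: N:wait,E:empty,S:wait,W:car5-GO | queues: N=0 E=0 S=0 W=1
Step 7 [EW]: N:wait,E:empty,S:wait,W:car7-GO | queues: N=0 E=0 S=0 W=0
Car 2 crosses at step 1

1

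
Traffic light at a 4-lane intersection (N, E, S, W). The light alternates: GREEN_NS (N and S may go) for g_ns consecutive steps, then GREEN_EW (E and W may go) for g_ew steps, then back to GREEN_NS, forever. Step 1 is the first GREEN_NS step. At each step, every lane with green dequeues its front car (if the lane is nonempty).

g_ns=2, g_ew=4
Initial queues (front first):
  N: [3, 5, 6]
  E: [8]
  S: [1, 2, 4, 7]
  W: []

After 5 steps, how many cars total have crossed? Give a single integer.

Answer: 5

Derivation:
Step 1 [NS]: N:car3-GO,E:wait,S:car1-GO,W:wait | queues: N=2 E=1 S=3 W=0
Step 2 [NS]: N:car5-GO,E:wait,S:car2-GO,W:wait | queues: N=1 E=1 S=2 W=0
Step 3 [EW]: N:wait,E:car8-GO,S:wait,W:empty | queues: N=1 E=0 S=2 W=0
Step 4 [EW]: N:wait,E:empty,S:wait,W:empty | queues: N=1 E=0 S=2 W=0
Step 5 [EW]: N:wait,E:empty,S:wait,W:empty | queues: N=1 E=0 S=2 W=0
Cars crossed by step 5: 5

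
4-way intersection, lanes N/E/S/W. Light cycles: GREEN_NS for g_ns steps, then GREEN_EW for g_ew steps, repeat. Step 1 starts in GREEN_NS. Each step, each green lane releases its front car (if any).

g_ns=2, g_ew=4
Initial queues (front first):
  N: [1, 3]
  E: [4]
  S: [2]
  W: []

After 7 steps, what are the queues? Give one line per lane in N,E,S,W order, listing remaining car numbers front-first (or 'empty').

Step 1 [NS]: N:car1-GO,E:wait,S:car2-GO,W:wait | queues: N=1 E=1 S=0 W=0
Step 2 [NS]: N:car3-GO,E:wait,S:empty,W:wait | queues: N=0 E=1 S=0 W=0
Step 3 [EW]: N:wait,E:car4-GO,S:wait,W:empty | queues: N=0 E=0 S=0 W=0

N: empty
E: empty
S: empty
W: empty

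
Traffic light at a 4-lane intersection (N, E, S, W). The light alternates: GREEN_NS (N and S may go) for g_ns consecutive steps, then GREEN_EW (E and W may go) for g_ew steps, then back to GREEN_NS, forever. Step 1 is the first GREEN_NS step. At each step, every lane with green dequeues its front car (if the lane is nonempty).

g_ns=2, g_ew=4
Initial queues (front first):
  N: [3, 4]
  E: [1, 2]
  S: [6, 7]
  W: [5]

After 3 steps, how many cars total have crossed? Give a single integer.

Answer: 6

Derivation:
Step 1 [NS]: N:car3-GO,E:wait,S:car6-GO,W:wait | queues: N=1 E=2 S=1 W=1
Step 2 [NS]: N:car4-GO,E:wait,S:car7-GO,W:wait | queues: N=0 E=2 S=0 W=1
Step 3 [EW]: N:wait,E:car1-GO,S:wait,W:car5-GO | queues: N=0 E=1 S=0 W=0
Cars crossed by step 3: 6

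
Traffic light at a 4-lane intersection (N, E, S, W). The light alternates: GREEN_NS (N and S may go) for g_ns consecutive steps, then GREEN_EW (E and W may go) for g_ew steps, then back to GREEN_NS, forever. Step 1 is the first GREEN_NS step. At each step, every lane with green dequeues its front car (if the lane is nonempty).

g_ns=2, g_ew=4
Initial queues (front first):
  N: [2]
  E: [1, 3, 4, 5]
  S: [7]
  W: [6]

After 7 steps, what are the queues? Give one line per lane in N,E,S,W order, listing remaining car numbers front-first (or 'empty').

Step 1 [NS]: N:car2-GO,E:wait,S:car7-GO,W:wait | queues: N=0 E=4 S=0 W=1
Step 2 [NS]: N:empty,E:wait,S:empty,W:wait | queues: N=0 E=4 S=0 W=1
Step 3 [EW]: N:wait,E:car1-GO,S:wait,W:car6-GO | queues: N=0 E=3 S=0 W=0
Step 4 [EW]: N:wait,E:car3-GO,S:wait,W:empty | queues: N=0 E=2 S=0 W=0
Step 5 [EW]: N:wait,E:car4-GO,S:wait,W:empty | queues: N=0 E=1 S=0 W=0
Step 6 [EW]: N:wait,E:car5-GO,S:wait,W:empty | queues: N=0 E=0 S=0 W=0

N: empty
E: empty
S: empty
W: empty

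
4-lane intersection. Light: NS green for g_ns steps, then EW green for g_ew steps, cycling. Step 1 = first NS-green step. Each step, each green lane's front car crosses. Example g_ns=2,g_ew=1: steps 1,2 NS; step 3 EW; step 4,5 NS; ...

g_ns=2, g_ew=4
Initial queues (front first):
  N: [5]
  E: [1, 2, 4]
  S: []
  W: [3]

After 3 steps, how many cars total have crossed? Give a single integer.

Step 1 [NS]: N:car5-GO,E:wait,S:empty,W:wait | queues: N=0 E=3 S=0 W=1
Step 2 [NS]: N:empty,E:wait,S:empty,W:wait | queues: N=0 E=3 S=0 W=1
Step 3 [EW]: N:wait,E:car1-GO,S:wait,W:car3-GO | queues: N=0 E=2 S=0 W=0
Cars crossed by step 3: 3

Answer: 3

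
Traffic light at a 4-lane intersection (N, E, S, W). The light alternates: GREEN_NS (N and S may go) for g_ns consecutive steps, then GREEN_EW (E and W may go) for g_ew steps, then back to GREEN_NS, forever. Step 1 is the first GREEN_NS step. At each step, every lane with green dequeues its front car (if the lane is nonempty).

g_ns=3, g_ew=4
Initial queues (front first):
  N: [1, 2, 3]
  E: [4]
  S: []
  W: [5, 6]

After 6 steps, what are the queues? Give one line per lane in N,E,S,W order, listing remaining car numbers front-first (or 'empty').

Step 1 [NS]: N:car1-GO,E:wait,S:empty,W:wait | queues: N=2 E=1 S=0 W=2
Step 2 [NS]: N:car2-GO,E:wait,S:empty,W:wait | queues: N=1 E=1 S=0 W=2
Step 3 [NS]: N:car3-GO,E:wait,S:empty,W:wait | queues: N=0 E=1 S=0 W=2
Step 4 [EW]: N:wait,E:car4-GO,S:wait,W:car5-GO | queues: N=0 E=0 S=0 W=1
Step 5 [EW]: N:wait,E:empty,S:wait,W:car6-GO | queues: N=0 E=0 S=0 W=0

N: empty
E: empty
S: empty
W: empty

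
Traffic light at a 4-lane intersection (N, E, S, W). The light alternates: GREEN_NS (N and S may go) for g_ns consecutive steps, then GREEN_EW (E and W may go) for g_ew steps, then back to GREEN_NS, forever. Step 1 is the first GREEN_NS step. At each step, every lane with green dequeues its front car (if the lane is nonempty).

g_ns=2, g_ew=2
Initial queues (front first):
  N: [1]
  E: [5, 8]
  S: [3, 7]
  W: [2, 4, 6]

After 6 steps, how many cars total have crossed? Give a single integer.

Step 1 [NS]: N:car1-GO,E:wait,S:car3-GO,W:wait | queues: N=0 E=2 S=1 W=3
Step 2 [NS]: N:empty,E:wait,S:car7-GO,W:wait | queues: N=0 E=2 S=0 W=3
Step 3 [EW]: N:wait,E:car5-GO,S:wait,W:car2-GO | queues: N=0 E=1 S=0 W=2
Step 4 [EW]: N:wait,E:car8-GO,S:wait,W:car4-GO | queues: N=0 E=0 S=0 W=1
Step 5 [NS]: N:empty,E:wait,S:empty,W:wait | queues: N=0 E=0 S=0 W=1
Step 6 [NS]: N:empty,E:wait,S:empty,W:wait | queues: N=0 E=0 S=0 W=1
Cars crossed by step 6: 7

Answer: 7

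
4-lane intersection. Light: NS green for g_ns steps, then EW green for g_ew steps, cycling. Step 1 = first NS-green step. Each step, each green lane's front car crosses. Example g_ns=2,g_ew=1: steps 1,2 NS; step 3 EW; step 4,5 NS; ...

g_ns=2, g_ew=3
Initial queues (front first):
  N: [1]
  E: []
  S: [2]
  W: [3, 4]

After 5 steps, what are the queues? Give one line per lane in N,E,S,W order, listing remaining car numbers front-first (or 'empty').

Step 1 [NS]: N:car1-GO,E:wait,S:car2-GO,W:wait | queues: N=0 E=0 S=0 W=2
Step 2 [NS]: N:empty,E:wait,S:empty,W:wait | queues: N=0 E=0 S=0 W=2
Step 3 [EW]: N:wait,E:empty,S:wait,W:car3-GO | queues: N=0 E=0 S=0 W=1
Step 4 [EW]: N:wait,E:empty,S:wait,W:car4-GO | queues: N=0 E=0 S=0 W=0

N: empty
E: empty
S: empty
W: empty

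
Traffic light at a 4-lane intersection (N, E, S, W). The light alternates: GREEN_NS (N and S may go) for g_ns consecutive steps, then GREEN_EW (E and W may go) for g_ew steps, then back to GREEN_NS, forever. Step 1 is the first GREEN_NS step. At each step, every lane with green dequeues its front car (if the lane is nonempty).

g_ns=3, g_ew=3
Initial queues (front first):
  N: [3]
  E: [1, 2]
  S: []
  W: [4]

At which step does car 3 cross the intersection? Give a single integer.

Step 1 [NS]: N:car3-GO,E:wait,S:empty,W:wait | queues: N=0 E=2 S=0 W=1
Step 2 [NS]: N:empty,E:wait,S:empty,W:wait | queues: N=0 E=2 S=0 W=1
Step 3 [NS]: N:empty,E:wait,S:empty,W:wait | queues: N=0 E=2 S=0 W=1
Step 4 [EW]: N:wait,E:car1-GO,S:wait,W:car4-GO | queues: N=0 E=1 S=0 W=0
Step 5 [EW]: N:wait,E:car2-GO,S:wait,W:empty | queues: N=0 E=0 S=0 W=0
Car 3 crosses at step 1

1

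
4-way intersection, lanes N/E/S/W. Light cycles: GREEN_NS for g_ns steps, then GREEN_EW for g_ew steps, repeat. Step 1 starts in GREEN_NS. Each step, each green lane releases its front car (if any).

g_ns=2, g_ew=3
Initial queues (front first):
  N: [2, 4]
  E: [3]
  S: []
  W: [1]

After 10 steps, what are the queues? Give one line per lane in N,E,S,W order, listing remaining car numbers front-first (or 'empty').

Step 1 [NS]: N:car2-GO,E:wait,S:empty,W:wait | queues: N=1 E=1 S=0 W=1
Step 2 [NS]: N:car4-GO,E:wait,S:empty,W:wait | queues: N=0 E=1 S=0 W=1
Step 3 [EW]: N:wait,E:car3-GO,S:wait,W:car1-GO | queues: N=0 E=0 S=0 W=0

N: empty
E: empty
S: empty
W: empty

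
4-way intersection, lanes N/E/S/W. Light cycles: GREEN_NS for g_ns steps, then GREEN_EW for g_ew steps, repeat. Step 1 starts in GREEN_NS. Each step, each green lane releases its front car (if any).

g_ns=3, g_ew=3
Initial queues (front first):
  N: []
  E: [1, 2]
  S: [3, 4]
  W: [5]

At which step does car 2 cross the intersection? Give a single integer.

Step 1 [NS]: N:empty,E:wait,S:car3-GO,W:wait | queues: N=0 E=2 S=1 W=1
Step 2 [NS]: N:empty,E:wait,S:car4-GO,W:wait | queues: N=0 E=2 S=0 W=1
Step 3 [NS]: N:empty,E:wait,S:empty,W:wait | queues: N=0 E=2 S=0 W=1
Step 4 [EW]: N:wait,E:car1-GO,S:wait,W:car5-GO | queues: N=0 E=1 S=0 W=0
Step 5 [EW]: N:wait,E:car2-GO,S:wait,W:empty | queues: N=0 E=0 S=0 W=0
Car 2 crosses at step 5

5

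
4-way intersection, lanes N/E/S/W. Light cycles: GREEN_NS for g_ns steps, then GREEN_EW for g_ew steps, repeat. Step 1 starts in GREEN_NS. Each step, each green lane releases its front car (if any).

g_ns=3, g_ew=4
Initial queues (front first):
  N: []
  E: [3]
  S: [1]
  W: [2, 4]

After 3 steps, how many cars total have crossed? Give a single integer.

Answer: 1

Derivation:
Step 1 [NS]: N:empty,E:wait,S:car1-GO,W:wait | queues: N=0 E=1 S=0 W=2
Step 2 [NS]: N:empty,E:wait,S:empty,W:wait | queues: N=0 E=1 S=0 W=2
Step 3 [NS]: N:empty,E:wait,S:empty,W:wait | queues: N=0 E=1 S=0 W=2
Cars crossed by step 3: 1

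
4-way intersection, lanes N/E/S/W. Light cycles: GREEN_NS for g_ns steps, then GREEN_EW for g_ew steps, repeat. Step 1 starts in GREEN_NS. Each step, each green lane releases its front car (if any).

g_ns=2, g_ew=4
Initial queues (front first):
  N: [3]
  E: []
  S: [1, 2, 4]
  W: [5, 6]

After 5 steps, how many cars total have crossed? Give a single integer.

Step 1 [NS]: N:car3-GO,E:wait,S:car1-GO,W:wait | queues: N=0 E=0 S=2 W=2
Step 2 [NS]: N:empty,E:wait,S:car2-GO,W:wait | queues: N=0 E=0 S=1 W=2
Step 3 [EW]: N:wait,E:empty,S:wait,W:car5-GO | queues: N=0 E=0 S=1 W=1
Step 4 [EW]: N:wait,E:empty,S:wait,W:car6-GO | queues: N=0 E=0 S=1 W=0
Step 5 [EW]: N:wait,E:empty,S:wait,W:empty | queues: N=0 E=0 S=1 W=0
Cars crossed by step 5: 5

Answer: 5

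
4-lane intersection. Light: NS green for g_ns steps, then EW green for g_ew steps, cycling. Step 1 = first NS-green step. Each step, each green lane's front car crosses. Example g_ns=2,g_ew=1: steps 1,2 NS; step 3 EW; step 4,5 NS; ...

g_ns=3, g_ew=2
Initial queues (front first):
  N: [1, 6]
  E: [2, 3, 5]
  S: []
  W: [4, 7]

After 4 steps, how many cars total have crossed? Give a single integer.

Step 1 [NS]: N:car1-GO,E:wait,S:empty,W:wait | queues: N=1 E=3 S=0 W=2
Step 2 [NS]: N:car6-GO,E:wait,S:empty,W:wait | queues: N=0 E=3 S=0 W=2
Step 3 [NS]: N:empty,E:wait,S:empty,W:wait | queues: N=0 E=3 S=0 W=2
Step 4 [EW]: N:wait,E:car2-GO,S:wait,W:car4-GO | queues: N=0 E=2 S=0 W=1
Cars crossed by step 4: 4

Answer: 4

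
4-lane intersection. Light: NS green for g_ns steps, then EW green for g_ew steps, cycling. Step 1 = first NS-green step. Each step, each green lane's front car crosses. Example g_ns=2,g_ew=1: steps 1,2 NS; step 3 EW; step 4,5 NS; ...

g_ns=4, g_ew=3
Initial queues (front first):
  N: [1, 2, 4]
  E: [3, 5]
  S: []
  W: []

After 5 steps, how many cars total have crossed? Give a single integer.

Answer: 4

Derivation:
Step 1 [NS]: N:car1-GO,E:wait,S:empty,W:wait | queues: N=2 E=2 S=0 W=0
Step 2 [NS]: N:car2-GO,E:wait,S:empty,W:wait | queues: N=1 E=2 S=0 W=0
Step 3 [NS]: N:car4-GO,E:wait,S:empty,W:wait | queues: N=0 E=2 S=0 W=0
Step 4 [NS]: N:empty,E:wait,S:empty,W:wait | queues: N=0 E=2 S=0 W=0
Step 5 [EW]: N:wait,E:car3-GO,S:wait,W:empty | queues: N=0 E=1 S=0 W=0
Cars crossed by step 5: 4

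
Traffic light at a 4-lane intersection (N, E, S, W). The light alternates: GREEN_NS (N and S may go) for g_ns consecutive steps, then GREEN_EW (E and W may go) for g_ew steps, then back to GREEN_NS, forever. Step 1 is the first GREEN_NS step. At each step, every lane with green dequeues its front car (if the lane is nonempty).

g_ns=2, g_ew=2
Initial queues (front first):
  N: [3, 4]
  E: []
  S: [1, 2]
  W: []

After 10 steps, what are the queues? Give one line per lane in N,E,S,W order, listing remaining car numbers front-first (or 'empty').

Step 1 [NS]: N:car3-GO,E:wait,S:car1-GO,W:wait | queues: N=1 E=0 S=1 W=0
Step 2 [NS]: N:car4-GO,E:wait,S:car2-GO,W:wait | queues: N=0 E=0 S=0 W=0

N: empty
E: empty
S: empty
W: empty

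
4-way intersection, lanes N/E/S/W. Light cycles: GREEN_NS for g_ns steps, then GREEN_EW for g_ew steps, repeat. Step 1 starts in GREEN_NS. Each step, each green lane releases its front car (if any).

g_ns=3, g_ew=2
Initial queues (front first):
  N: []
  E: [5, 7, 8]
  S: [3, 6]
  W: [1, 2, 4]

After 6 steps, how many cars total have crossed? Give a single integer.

Answer: 6

Derivation:
Step 1 [NS]: N:empty,E:wait,S:car3-GO,W:wait | queues: N=0 E=3 S=1 W=3
Step 2 [NS]: N:empty,E:wait,S:car6-GO,W:wait | queues: N=0 E=3 S=0 W=3
Step 3 [NS]: N:empty,E:wait,S:empty,W:wait | queues: N=0 E=3 S=0 W=3
Step 4 [EW]: N:wait,E:car5-GO,S:wait,W:car1-GO | queues: N=0 E=2 S=0 W=2
Step 5 [EW]: N:wait,E:car7-GO,S:wait,W:car2-GO | queues: N=0 E=1 S=0 W=1
Step 6 [NS]: N:empty,E:wait,S:empty,W:wait | queues: N=0 E=1 S=0 W=1
Cars crossed by step 6: 6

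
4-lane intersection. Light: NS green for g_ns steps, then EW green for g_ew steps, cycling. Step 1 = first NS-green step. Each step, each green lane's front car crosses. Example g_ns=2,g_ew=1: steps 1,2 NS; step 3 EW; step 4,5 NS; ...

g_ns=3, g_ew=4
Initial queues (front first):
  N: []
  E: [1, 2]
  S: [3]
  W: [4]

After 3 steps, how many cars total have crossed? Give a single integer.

Step 1 [NS]: N:empty,E:wait,S:car3-GO,W:wait | queues: N=0 E=2 S=0 W=1
Step 2 [NS]: N:empty,E:wait,S:empty,W:wait | queues: N=0 E=2 S=0 W=1
Step 3 [NS]: N:empty,E:wait,S:empty,W:wait | queues: N=0 E=2 S=0 W=1
Cars crossed by step 3: 1

Answer: 1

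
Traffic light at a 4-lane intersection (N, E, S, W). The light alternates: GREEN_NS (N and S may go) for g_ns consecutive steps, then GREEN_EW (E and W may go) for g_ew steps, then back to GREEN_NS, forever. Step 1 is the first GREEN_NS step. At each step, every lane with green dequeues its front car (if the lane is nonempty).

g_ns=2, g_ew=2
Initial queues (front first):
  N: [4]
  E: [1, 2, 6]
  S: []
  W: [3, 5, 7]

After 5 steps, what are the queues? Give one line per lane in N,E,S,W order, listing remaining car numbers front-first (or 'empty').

Step 1 [NS]: N:car4-GO,E:wait,S:empty,W:wait | queues: N=0 E=3 S=0 W=3
Step 2 [NS]: N:empty,E:wait,S:empty,W:wait | queues: N=0 E=3 S=0 W=3
Step 3 [EW]: N:wait,E:car1-GO,S:wait,W:car3-GO | queues: N=0 E=2 S=0 W=2
Step 4 [EW]: N:wait,E:car2-GO,S:wait,W:car5-GO | queues: N=0 E=1 S=0 W=1
Step 5 [NS]: N:empty,E:wait,S:empty,W:wait | queues: N=0 E=1 S=0 W=1

N: empty
E: 6
S: empty
W: 7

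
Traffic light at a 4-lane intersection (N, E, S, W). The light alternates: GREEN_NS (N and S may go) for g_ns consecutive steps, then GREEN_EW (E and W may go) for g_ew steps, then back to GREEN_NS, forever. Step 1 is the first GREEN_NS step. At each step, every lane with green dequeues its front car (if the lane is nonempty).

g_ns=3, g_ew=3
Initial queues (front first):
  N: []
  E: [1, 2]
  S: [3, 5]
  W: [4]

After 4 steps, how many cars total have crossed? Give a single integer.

Step 1 [NS]: N:empty,E:wait,S:car3-GO,W:wait | queues: N=0 E=2 S=1 W=1
Step 2 [NS]: N:empty,E:wait,S:car5-GO,W:wait | queues: N=0 E=2 S=0 W=1
Step 3 [NS]: N:empty,E:wait,S:empty,W:wait | queues: N=0 E=2 S=0 W=1
Step 4 [EW]: N:wait,E:car1-GO,S:wait,W:car4-GO | queues: N=0 E=1 S=0 W=0
Cars crossed by step 4: 4

Answer: 4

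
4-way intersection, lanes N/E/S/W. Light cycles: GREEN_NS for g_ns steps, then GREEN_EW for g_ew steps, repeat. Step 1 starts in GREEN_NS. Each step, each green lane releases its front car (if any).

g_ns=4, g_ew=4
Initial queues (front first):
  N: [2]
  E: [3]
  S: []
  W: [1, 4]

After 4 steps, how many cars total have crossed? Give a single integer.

Step 1 [NS]: N:car2-GO,E:wait,S:empty,W:wait | queues: N=0 E=1 S=0 W=2
Step 2 [NS]: N:empty,E:wait,S:empty,W:wait | queues: N=0 E=1 S=0 W=2
Step 3 [NS]: N:empty,E:wait,S:empty,W:wait | queues: N=0 E=1 S=0 W=2
Step 4 [NS]: N:empty,E:wait,S:empty,W:wait | queues: N=0 E=1 S=0 W=2
Cars crossed by step 4: 1

Answer: 1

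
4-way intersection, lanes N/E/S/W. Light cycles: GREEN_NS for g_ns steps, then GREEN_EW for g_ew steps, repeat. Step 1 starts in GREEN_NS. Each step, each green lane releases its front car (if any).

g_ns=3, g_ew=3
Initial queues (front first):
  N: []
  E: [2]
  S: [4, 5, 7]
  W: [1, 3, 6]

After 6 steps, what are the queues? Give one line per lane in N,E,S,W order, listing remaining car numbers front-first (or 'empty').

Step 1 [NS]: N:empty,E:wait,S:car4-GO,W:wait | queues: N=0 E=1 S=2 W=3
Step 2 [NS]: N:empty,E:wait,S:car5-GO,W:wait | queues: N=0 E=1 S=1 W=3
Step 3 [NS]: N:empty,E:wait,S:car7-GO,W:wait | queues: N=0 E=1 S=0 W=3
Step 4 [EW]: N:wait,E:car2-GO,S:wait,W:car1-GO | queues: N=0 E=0 S=0 W=2
Step 5 [EW]: N:wait,E:empty,S:wait,W:car3-GO | queues: N=0 E=0 S=0 W=1
Step 6 [EW]: N:wait,E:empty,S:wait,W:car6-GO | queues: N=0 E=0 S=0 W=0

N: empty
E: empty
S: empty
W: empty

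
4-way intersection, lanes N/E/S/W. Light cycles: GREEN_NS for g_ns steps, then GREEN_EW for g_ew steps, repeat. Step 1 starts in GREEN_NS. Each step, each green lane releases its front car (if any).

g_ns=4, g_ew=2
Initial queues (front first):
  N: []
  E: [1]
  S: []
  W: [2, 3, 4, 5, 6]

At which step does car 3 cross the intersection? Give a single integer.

Step 1 [NS]: N:empty,E:wait,S:empty,W:wait | queues: N=0 E=1 S=0 W=5
Step 2 [NS]: N:empty,E:wait,S:empty,W:wait | queues: N=0 E=1 S=0 W=5
Step 3 [NS]: N:empty,E:wait,S:empty,W:wait | queues: N=0 E=1 S=0 W=5
Step 4 [NS]: N:empty,E:wait,S:empty,W:wait | queues: N=0 E=1 S=0 W=5
Step 5 [EW]: N:wait,E:car1-GO,S:wait,W:car2-GO | queues: N=0 E=0 S=0 W=4
Step 6 [EW]: N:wait,E:empty,S:wait,W:car3-GO | queues: N=0 E=0 S=0 W=3
Step 7 [NS]: N:empty,E:wait,S:empty,W:wait | queues: N=0 E=0 S=0 W=3
Step 8 [NS]: N:empty,E:wait,S:empty,W:wait | queues: N=0 E=0 S=0 W=3
Step 9 [NS]: N:empty,E:wait,S:empty,W:wait | queues: N=0 E=0 S=0 W=3
Step 10 [NS]: N:empty,E:wait,S:empty,W:wait | queues: N=0 E=0 S=0 W=3
Step 11 [EW]: N:wait,E:empty,S:wait,W:car4-GO | queues: N=0 E=0 S=0 W=2
Step 12 [EW]: N:wait,E:empty,S:wait,W:car5-GO | queues: N=0 E=0 S=0 W=1
Step 13 [NS]: N:empty,E:wait,S:empty,W:wait | queues: N=0 E=0 S=0 W=1
Step 14 [NS]: N:empty,E:wait,S:empty,W:wait | queues: N=0 E=0 S=0 W=1
Step 15 [NS]: N:empty,E:wait,S:empty,W:wait | queues: N=0 E=0 S=0 W=1
Step 16 [NS]: N:empty,E:wait,S:empty,W:wait | queues: N=0 E=0 S=0 W=1
Step 17 [EW]: N:wait,E:empty,S:wait,W:car6-GO | queues: N=0 E=0 S=0 W=0
Car 3 crosses at step 6

6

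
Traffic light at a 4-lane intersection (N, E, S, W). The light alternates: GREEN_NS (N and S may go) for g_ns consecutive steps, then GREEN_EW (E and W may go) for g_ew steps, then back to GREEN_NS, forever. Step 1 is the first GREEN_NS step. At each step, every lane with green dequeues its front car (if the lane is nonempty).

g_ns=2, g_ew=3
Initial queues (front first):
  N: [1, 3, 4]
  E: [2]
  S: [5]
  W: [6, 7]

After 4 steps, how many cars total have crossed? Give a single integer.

Answer: 6

Derivation:
Step 1 [NS]: N:car1-GO,E:wait,S:car5-GO,W:wait | queues: N=2 E=1 S=0 W=2
Step 2 [NS]: N:car3-GO,E:wait,S:empty,W:wait | queues: N=1 E=1 S=0 W=2
Step 3 [EW]: N:wait,E:car2-GO,S:wait,W:car6-GO | queues: N=1 E=0 S=0 W=1
Step 4 [EW]: N:wait,E:empty,S:wait,W:car7-GO | queues: N=1 E=0 S=0 W=0
Cars crossed by step 4: 6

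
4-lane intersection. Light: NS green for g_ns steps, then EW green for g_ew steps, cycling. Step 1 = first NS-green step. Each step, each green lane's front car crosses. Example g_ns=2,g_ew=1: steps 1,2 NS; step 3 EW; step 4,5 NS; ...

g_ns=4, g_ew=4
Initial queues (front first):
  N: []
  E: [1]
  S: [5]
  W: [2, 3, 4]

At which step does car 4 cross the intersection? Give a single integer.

Step 1 [NS]: N:empty,E:wait,S:car5-GO,W:wait | queues: N=0 E=1 S=0 W=3
Step 2 [NS]: N:empty,E:wait,S:empty,W:wait | queues: N=0 E=1 S=0 W=3
Step 3 [NS]: N:empty,E:wait,S:empty,W:wait | queues: N=0 E=1 S=0 W=3
Step 4 [NS]: N:empty,E:wait,S:empty,W:wait | queues: N=0 E=1 S=0 W=3
Step 5 [EW]: N:wait,E:car1-GO,S:wait,W:car2-GO | queues: N=0 E=0 S=0 W=2
Step 6 [EW]: N:wait,E:empty,S:wait,W:car3-GO | queues: N=0 E=0 S=0 W=1
Step 7 [EW]: N:wait,E:empty,S:wait,W:car4-GO | queues: N=0 E=0 S=0 W=0
Car 4 crosses at step 7

7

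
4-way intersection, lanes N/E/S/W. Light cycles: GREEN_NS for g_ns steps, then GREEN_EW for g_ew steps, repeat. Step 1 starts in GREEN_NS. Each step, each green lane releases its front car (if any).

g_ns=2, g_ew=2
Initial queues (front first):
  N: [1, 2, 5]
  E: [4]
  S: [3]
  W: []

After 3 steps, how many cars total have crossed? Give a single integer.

Answer: 4

Derivation:
Step 1 [NS]: N:car1-GO,E:wait,S:car3-GO,W:wait | queues: N=2 E=1 S=0 W=0
Step 2 [NS]: N:car2-GO,E:wait,S:empty,W:wait | queues: N=1 E=1 S=0 W=0
Step 3 [EW]: N:wait,E:car4-GO,S:wait,W:empty | queues: N=1 E=0 S=0 W=0
Cars crossed by step 3: 4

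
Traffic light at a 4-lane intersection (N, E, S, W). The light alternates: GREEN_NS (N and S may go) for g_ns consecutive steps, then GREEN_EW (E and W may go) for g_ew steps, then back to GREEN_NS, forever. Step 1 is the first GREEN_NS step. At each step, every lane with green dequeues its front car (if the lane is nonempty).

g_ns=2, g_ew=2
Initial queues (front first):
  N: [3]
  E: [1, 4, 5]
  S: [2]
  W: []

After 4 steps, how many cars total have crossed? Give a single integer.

Answer: 4

Derivation:
Step 1 [NS]: N:car3-GO,E:wait,S:car2-GO,W:wait | queues: N=0 E=3 S=0 W=0
Step 2 [NS]: N:empty,E:wait,S:empty,W:wait | queues: N=0 E=3 S=0 W=0
Step 3 [EW]: N:wait,E:car1-GO,S:wait,W:empty | queues: N=0 E=2 S=0 W=0
Step 4 [EW]: N:wait,E:car4-GO,S:wait,W:empty | queues: N=0 E=1 S=0 W=0
Cars crossed by step 4: 4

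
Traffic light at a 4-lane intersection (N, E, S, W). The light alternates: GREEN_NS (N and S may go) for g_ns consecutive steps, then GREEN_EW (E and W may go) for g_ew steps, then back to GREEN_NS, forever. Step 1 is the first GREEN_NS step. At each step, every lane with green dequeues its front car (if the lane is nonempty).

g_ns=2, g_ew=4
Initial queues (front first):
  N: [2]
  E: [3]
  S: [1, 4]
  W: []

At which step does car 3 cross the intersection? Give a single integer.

Step 1 [NS]: N:car2-GO,E:wait,S:car1-GO,W:wait | queues: N=0 E=1 S=1 W=0
Step 2 [NS]: N:empty,E:wait,S:car4-GO,W:wait | queues: N=0 E=1 S=0 W=0
Step 3 [EW]: N:wait,E:car3-GO,S:wait,W:empty | queues: N=0 E=0 S=0 W=0
Car 3 crosses at step 3

3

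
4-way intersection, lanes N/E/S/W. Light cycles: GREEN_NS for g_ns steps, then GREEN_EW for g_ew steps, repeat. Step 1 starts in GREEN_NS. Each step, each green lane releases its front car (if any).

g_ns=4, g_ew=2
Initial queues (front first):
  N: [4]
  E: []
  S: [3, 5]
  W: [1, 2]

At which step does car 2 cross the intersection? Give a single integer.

Step 1 [NS]: N:car4-GO,E:wait,S:car3-GO,W:wait | queues: N=0 E=0 S=1 W=2
Step 2 [NS]: N:empty,E:wait,S:car5-GO,W:wait | queues: N=0 E=0 S=0 W=2
Step 3 [NS]: N:empty,E:wait,S:empty,W:wait | queues: N=0 E=0 S=0 W=2
Step 4 [NS]: N:empty,E:wait,S:empty,W:wait | queues: N=0 E=0 S=0 W=2
Step 5 [EW]: N:wait,E:empty,S:wait,W:car1-GO | queues: N=0 E=0 S=0 W=1
Step 6 [EW]: N:wait,E:empty,S:wait,W:car2-GO | queues: N=0 E=0 S=0 W=0
Car 2 crosses at step 6

6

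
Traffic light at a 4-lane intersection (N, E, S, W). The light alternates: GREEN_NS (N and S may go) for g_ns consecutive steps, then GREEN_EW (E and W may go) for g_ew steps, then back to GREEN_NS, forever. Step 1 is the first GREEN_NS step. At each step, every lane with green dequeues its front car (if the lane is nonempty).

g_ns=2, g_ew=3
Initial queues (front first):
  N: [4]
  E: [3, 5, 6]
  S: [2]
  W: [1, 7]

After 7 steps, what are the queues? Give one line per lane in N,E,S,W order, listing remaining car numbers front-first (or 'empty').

Step 1 [NS]: N:car4-GO,E:wait,S:car2-GO,W:wait | queues: N=0 E=3 S=0 W=2
Step 2 [NS]: N:empty,E:wait,S:empty,W:wait | queues: N=0 E=3 S=0 W=2
Step 3 [EW]: N:wait,E:car3-GO,S:wait,W:car1-GO | queues: N=0 E=2 S=0 W=1
Step 4 [EW]: N:wait,E:car5-GO,S:wait,W:car7-GO | queues: N=0 E=1 S=0 W=0
Step 5 [EW]: N:wait,E:car6-GO,S:wait,W:empty | queues: N=0 E=0 S=0 W=0

N: empty
E: empty
S: empty
W: empty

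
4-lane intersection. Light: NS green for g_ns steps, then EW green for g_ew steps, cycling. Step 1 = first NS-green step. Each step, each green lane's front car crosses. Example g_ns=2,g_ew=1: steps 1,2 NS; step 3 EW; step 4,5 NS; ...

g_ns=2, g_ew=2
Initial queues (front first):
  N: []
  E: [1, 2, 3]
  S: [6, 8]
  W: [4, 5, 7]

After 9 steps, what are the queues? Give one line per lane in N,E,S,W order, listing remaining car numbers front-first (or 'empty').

Step 1 [NS]: N:empty,E:wait,S:car6-GO,W:wait | queues: N=0 E=3 S=1 W=3
Step 2 [NS]: N:empty,E:wait,S:car8-GO,W:wait | queues: N=0 E=3 S=0 W=3
Step 3 [EW]: N:wait,E:car1-GO,S:wait,W:car4-GO | queues: N=0 E=2 S=0 W=2
Step 4 [EW]: N:wait,E:car2-GO,S:wait,W:car5-GO | queues: N=0 E=1 S=0 W=1
Step 5 [NS]: N:empty,E:wait,S:empty,W:wait | queues: N=0 E=1 S=0 W=1
Step 6 [NS]: N:empty,E:wait,S:empty,W:wait | queues: N=0 E=1 S=0 W=1
Step 7 [EW]: N:wait,E:car3-GO,S:wait,W:car7-GO | queues: N=0 E=0 S=0 W=0

N: empty
E: empty
S: empty
W: empty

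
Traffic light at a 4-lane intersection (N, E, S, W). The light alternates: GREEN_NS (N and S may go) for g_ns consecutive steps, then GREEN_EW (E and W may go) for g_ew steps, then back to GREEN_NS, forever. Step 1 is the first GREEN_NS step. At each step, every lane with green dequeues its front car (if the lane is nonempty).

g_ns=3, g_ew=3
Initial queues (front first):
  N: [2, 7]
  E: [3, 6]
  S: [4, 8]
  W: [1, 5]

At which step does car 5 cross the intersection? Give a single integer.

Step 1 [NS]: N:car2-GO,E:wait,S:car4-GO,W:wait | queues: N=1 E=2 S=1 W=2
Step 2 [NS]: N:car7-GO,E:wait,S:car8-GO,W:wait | queues: N=0 E=2 S=0 W=2
Step 3 [NS]: N:empty,E:wait,S:empty,W:wait | queues: N=0 E=2 S=0 W=2
Step 4 [EW]: N:wait,E:car3-GO,S:wait,W:car1-GO | queues: N=0 E=1 S=0 W=1
Step 5 [EW]: N:wait,E:car6-GO,S:wait,W:car5-GO | queues: N=0 E=0 S=0 W=0
Car 5 crosses at step 5

5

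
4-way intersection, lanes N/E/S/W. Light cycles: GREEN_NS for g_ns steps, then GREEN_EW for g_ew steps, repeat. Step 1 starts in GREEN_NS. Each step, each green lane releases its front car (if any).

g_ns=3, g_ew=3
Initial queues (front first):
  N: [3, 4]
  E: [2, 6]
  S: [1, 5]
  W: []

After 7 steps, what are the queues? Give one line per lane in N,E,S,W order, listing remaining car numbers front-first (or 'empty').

Step 1 [NS]: N:car3-GO,E:wait,S:car1-GO,W:wait | queues: N=1 E=2 S=1 W=0
Step 2 [NS]: N:car4-GO,E:wait,S:car5-GO,W:wait | queues: N=0 E=2 S=0 W=0
Step 3 [NS]: N:empty,E:wait,S:empty,W:wait | queues: N=0 E=2 S=0 W=0
Step 4 [EW]: N:wait,E:car2-GO,S:wait,W:empty | queues: N=0 E=1 S=0 W=0
Step 5 [EW]: N:wait,E:car6-GO,S:wait,W:empty | queues: N=0 E=0 S=0 W=0

N: empty
E: empty
S: empty
W: empty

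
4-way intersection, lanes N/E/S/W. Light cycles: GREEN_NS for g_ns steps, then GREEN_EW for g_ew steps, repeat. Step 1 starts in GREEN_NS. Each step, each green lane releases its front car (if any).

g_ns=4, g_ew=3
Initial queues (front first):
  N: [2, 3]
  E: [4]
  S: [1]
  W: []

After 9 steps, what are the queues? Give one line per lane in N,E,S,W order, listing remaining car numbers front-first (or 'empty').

Step 1 [NS]: N:car2-GO,E:wait,S:car1-GO,W:wait | queues: N=1 E=1 S=0 W=0
Step 2 [NS]: N:car3-GO,E:wait,S:empty,W:wait | queues: N=0 E=1 S=0 W=0
Step 3 [NS]: N:empty,E:wait,S:empty,W:wait | queues: N=0 E=1 S=0 W=0
Step 4 [NS]: N:empty,E:wait,S:empty,W:wait | queues: N=0 E=1 S=0 W=0
Step 5 [EW]: N:wait,E:car4-GO,S:wait,W:empty | queues: N=0 E=0 S=0 W=0

N: empty
E: empty
S: empty
W: empty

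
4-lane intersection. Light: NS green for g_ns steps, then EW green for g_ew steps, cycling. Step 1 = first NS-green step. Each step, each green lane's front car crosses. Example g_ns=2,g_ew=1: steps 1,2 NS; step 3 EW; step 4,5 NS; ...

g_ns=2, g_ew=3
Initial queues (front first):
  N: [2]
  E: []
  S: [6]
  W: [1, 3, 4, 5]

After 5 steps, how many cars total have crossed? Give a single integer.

Answer: 5

Derivation:
Step 1 [NS]: N:car2-GO,E:wait,S:car6-GO,W:wait | queues: N=0 E=0 S=0 W=4
Step 2 [NS]: N:empty,E:wait,S:empty,W:wait | queues: N=0 E=0 S=0 W=4
Step 3 [EW]: N:wait,E:empty,S:wait,W:car1-GO | queues: N=0 E=0 S=0 W=3
Step 4 [EW]: N:wait,E:empty,S:wait,W:car3-GO | queues: N=0 E=0 S=0 W=2
Step 5 [EW]: N:wait,E:empty,S:wait,W:car4-GO | queues: N=0 E=0 S=0 W=1
Cars crossed by step 5: 5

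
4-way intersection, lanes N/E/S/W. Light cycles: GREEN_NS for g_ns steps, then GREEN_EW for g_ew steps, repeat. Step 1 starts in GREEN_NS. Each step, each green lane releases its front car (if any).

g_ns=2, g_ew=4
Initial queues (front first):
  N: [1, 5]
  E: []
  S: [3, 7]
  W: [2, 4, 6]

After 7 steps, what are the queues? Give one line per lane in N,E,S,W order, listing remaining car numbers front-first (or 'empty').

Step 1 [NS]: N:car1-GO,E:wait,S:car3-GO,W:wait | queues: N=1 E=0 S=1 W=3
Step 2 [NS]: N:car5-GO,E:wait,S:car7-GO,W:wait | queues: N=0 E=0 S=0 W=3
Step 3 [EW]: N:wait,E:empty,S:wait,W:car2-GO | queues: N=0 E=0 S=0 W=2
Step 4 [EW]: N:wait,E:empty,S:wait,W:car4-GO | queues: N=0 E=0 S=0 W=1
Step 5 [EW]: N:wait,E:empty,S:wait,W:car6-GO | queues: N=0 E=0 S=0 W=0

N: empty
E: empty
S: empty
W: empty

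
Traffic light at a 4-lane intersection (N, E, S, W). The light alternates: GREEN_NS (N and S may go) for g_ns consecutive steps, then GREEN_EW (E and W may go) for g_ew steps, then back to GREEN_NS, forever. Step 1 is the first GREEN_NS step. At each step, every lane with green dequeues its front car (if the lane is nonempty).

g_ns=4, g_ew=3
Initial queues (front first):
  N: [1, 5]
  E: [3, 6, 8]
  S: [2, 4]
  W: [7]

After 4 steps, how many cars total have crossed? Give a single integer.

Step 1 [NS]: N:car1-GO,E:wait,S:car2-GO,W:wait | queues: N=1 E=3 S=1 W=1
Step 2 [NS]: N:car5-GO,E:wait,S:car4-GO,W:wait | queues: N=0 E=3 S=0 W=1
Step 3 [NS]: N:empty,E:wait,S:empty,W:wait | queues: N=0 E=3 S=0 W=1
Step 4 [NS]: N:empty,E:wait,S:empty,W:wait | queues: N=0 E=3 S=0 W=1
Cars crossed by step 4: 4

Answer: 4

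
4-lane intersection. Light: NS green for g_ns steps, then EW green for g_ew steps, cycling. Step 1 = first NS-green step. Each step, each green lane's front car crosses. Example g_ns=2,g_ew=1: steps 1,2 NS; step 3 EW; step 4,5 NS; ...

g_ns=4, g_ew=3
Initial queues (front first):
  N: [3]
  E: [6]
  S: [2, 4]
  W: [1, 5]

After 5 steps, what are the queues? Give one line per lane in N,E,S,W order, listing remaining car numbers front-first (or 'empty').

Step 1 [NS]: N:car3-GO,E:wait,S:car2-GO,W:wait | queues: N=0 E=1 S=1 W=2
Step 2 [NS]: N:empty,E:wait,S:car4-GO,W:wait | queues: N=0 E=1 S=0 W=2
Step 3 [NS]: N:empty,E:wait,S:empty,W:wait | queues: N=0 E=1 S=0 W=2
Step 4 [NS]: N:empty,E:wait,S:empty,W:wait | queues: N=0 E=1 S=0 W=2
Step 5 [EW]: N:wait,E:car6-GO,S:wait,W:car1-GO | queues: N=0 E=0 S=0 W=1

N: empty
E: empty
S: empty
W: 5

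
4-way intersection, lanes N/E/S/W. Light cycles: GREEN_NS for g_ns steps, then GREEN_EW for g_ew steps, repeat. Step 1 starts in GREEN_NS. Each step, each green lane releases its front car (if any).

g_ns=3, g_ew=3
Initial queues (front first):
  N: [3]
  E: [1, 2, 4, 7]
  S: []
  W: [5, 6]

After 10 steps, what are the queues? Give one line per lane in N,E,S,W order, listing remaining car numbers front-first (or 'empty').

Step 1 [NS]: N:car3-GO,E:wait,S:empty,W:wait | queues: N=0 E=4 S=0 W=2
Step 2 [NS]: N:empty,E:wait,S:empty,W:wait | queues: N=0 E=4 S=0 W=2
Step 3 [NS]: N:empty,E:wait,S:empty,W:wait | queues: N=0 E=4 S=0 W=2
Step 4 [EW]: N:wait,E:car1-GO,S:wait,W:car5-GO | queues: N=0 E=3 S=0 W=1
Step 5 [EW]: N:wait,E:car2-GO,S:wait,W:car6-GO | queues: N=0 E=2 S=0 W=0
Step 6 [EW]: N:wait,E:car4-GO,S:wait,W:empty | queues: N=0 E=1 S=0 W=0
Step 7 [NS]: N:empty,E:wait,S:empty,W:wait | queues: N=0 E=1 S=0 W=0
Step 8 [NS]: N:empty,E:wait,S:empty,W:wait | queues: N=0 E=1 S=0 W=0
Step 9 [NS]: N:empty,E:wait,S:empty,W:wait | queues: N=0 E=1 S=0 W=0
Step 10 [EW]: N:wait,E:car7-GO,S:wait,W:empty | queues: N=0 E=0 S=0 W=0

N: empty
E: empty
S: empty
W: empty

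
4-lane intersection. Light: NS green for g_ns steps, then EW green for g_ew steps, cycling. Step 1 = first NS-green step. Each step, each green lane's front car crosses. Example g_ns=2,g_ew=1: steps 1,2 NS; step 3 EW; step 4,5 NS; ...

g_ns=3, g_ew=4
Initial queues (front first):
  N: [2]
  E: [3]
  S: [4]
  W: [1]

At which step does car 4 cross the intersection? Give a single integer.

Step 1 [NS]: N:car2-GO,E:wait,S:car4-GO,W:wait | queues: N=0 E=1 S=0 W=1
Step 2 [NS]: N:empty,E:wait,S:empty,W:wait | queues: N=0 E=1 S=0 W=1
Step 3 [NS]: N:empty,E:wait,S:empty,W:wait | queues: N=0 E=1 S=0 W=1
Step 4 [EW]: N:wait,E:car3-GO,S:wait,W:car1-GO | queues: N=0 E=0 S=0 W=0
Car 4 crosses at step 1

1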